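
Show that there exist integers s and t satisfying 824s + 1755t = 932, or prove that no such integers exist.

Since gcd(824, 1755) = 1, every integer is an integer combination of 824 and 1755.
Dividing repeatedly: 1755 = 2·824 + 107, 824 = 7·107 + 75, 107 = 1·75 + 32, 75 = 2·32 + 11, 32 = 2·11 + 10, 11 = 1·10 + 1, 10 = 10·1 + 0.
Back-substituting, 1 = 11 − 1·10 = 11 − (32 − 2·11) = −32 + 3·11 = −32 + 3·(75 − 2·32) = 3·75 − 7·32 = 3·75 − 7·(107 − 1·75) = −7·107 + 10·75 = −7·107 + 10·(824 − 7·107) = 10·824 − 77·107 = 10·824 − 77·(1755 − 2·824) = −77·1755 + 164·824; that is, 824·164 + 1755·(-77) = 1.
Scaling by 932 gives the particular solution (s, t) = (152848, -71764).
Subtracting 87·1755 from s and adding 87·824 to t gives the tidier solution (163, -76).
Check: 824·163 + 1755·(-76) = 134312 − 133380 = 932. ✓

s = 163, t = -76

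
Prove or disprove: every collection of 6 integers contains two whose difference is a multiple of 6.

No; for instance {2, 3, 4, 5, 6, 7} is a counterexample.

Consider the 6 integers 2, 3, …, 7. They lie in distinct residue classes modulo 6, since 6 ≤ 6.
Any two of them differ by at most 5 < 6 and by at least 1, so no difference is a multiple of 6.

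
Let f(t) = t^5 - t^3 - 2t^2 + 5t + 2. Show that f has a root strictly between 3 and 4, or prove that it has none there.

f(3) = 215 and f(4) = 950, both positive, so a sign-change argument is unavailable; we show f keeps this sign on the whole interval.
Shift to the endpoint 3: with t = 3 + u (0 < u < 1), one computes f(3 + u) = u^5 + 15u^4 + 89u^3 + 259u^2 + 371u + 215.
The nonzero coefficients here are all positive, so for u > 0 every term is positive (or zero), and the constant term 215 is strictly positive.
Therefore f(t) > 0 throughout (3, 4), and f has no zero there.

No such root exists.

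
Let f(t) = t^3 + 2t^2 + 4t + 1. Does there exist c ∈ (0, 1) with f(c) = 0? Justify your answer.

No such root exists.

f(0) = 1 and f(1) = 8, both positive.
f'(t) = 3t^2 + 4t + 4 has discriminant 4² − 4·3·4 = -32 < 0, so f' has no real roots and is positive for every real t.
Hence f is strictly increasing on ℝ, and in particular on [0, 1]. A strictly monotone function with same-sign endpoint values stays positive on the whole interval, so f has no zero in (0, 1).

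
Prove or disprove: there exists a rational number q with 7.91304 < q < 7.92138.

q = 95/12

Scale by 12: the interval becomes (94.95648, 95.05656), which contains the integer 95.
Dividing back, 7.91304 < 95/12 < 7.92138, and 95/12 is rational.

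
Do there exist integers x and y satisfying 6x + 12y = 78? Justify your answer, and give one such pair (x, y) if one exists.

x = 1, y = 6

Every value of 6x + 12y is a multiple of gcd(6, 12) = 6; since 6 ∣ 78, solutions exist.
Dividing through by 6 reduces the equation to 1x + 2y = 13.
With a unit coefficient on x, (x, y) = (13, 0) is an immediate solution.
Subtracting 6·2 from x and adding 6·1 to y gives the tidier solution (1, 6).
Check: 6·1 + 12·6 = 6 + 72 = 78. ✓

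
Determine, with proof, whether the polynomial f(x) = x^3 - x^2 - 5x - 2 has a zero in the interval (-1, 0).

Such a root exists.

f(-1) = 1 and f(0) = -2, which have opposite signs.
f is continuous everywhere (it is a polynomial), in particular on [-1, 0].
By the Intermediate Value Theorem f must vanish at some point of (-1, 0).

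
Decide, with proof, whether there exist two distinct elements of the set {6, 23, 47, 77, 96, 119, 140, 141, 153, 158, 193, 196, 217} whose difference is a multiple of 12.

23 and 47 are such a pair.

Reduce each element mod 12: 6↦6, 23↦11, 47↦11, 77↦5, 96↦0, 119↦11, 140↦8, 141↦9, 153↦9, 158↦2, 193↦1, 196↦4, 217↦1. The residue 11 repeats (at 23 and 47), and 47 − 23 = 24 = 2·12.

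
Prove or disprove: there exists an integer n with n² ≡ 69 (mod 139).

n = 25

n = 25 works: 25² = 625, and 625 − 69 = 556 = 4·139.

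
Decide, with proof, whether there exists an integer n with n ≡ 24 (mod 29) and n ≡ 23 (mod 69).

The moduli 29 and 69 are coprime, so by the Chinese Remainder Theorem a unique solution modulo 2001 exists.
Write n = 24 + 29t and require 24 + 29t ≡ 23 (mod 69), i.e. 29t ≡ 68 (mod 69).
Note 29·50 = 1450 ≡ 1 (mod 69) (as 1450 − 1 = 21·69), so 29⁻¹ ≡ 50.
Multiplying by 50: t ≡ 50·68 = 3400 ≡ 19 (mod 69).
Taking t = 19 gives n = 24 + 29·19 = 575.
Check: 575 mod 29 = 24, 575 mod 69 = 23. ✓

n = 575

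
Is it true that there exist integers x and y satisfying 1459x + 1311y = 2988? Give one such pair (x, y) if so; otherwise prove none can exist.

x = 906, y = -1006

1459 and 1311 are coprime, so 1459x + 1311y ranges over all of ℤ.
Run the Euclidean algorithm on 1459 and 1311: 1459 = 1·1311 + 148, 1311 = 8·148 + 127, 148 = 1·127 + 21, 127 = 6·21 + 1, 21 = 21·1 + 0.
Working back up the chain: 1 = 127 − 6·21 = 127 − 6·(148 − 1·127) = −6·148 + 7·127 = −6·148 + 7·(1311 − 8·148) = 7·1311 − 62·148 = 7·1311 − 62·(1459 − 1·1311) = −62·1459 + 69·1311. So 1459·(-62) + 1311·69 = 1.
Scaling by 2988 gives the particular solution (x, y) = (-185256, 206172).
Adding 142·1311 to x and subtracting 142·1459 from y gives the tidier solution (906, -1006).
Indeed 1459·906 + 1311·(-1006) = 1321854 − 1318866 = 2988.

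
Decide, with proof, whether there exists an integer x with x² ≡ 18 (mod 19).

No such integer exists.

Squares mod 19 repeat after x = 9 (as (−x)² = x²); for x = 0..9 they are 0, 1, 4, 9, 16, 6, 17, 11, 7, 5.
So the quadratic residues mod 19 are {0, 1, 4, 5, 6, 7, 9, 11, 16, 17}, and 18 is not among them.
Therefore x² ≡ 18 (mod 19) has no solution.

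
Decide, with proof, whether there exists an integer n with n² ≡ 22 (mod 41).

41 is prime, so by Euler's criterion 22 is a square mod 41 iff 22^((41−1)/2) = 22^20 ≡ 1 (mod 41).
Squaring successively (mod 41): 22^2 = 484 ≡ 33; 22^4 ≡ 33² = 1089 ≡ 23; 22^8 ≡ 23² = 529 ≡ 37; 22^16 ≡ 37² = 1369 ≡ 16.
Since 20 = 16 + 4, 22^20 ≡ 16 · 23; multiplying out mod 41: 16·23 = 368 ≡ 40. Thus 22^20 ≡ 40 ≡ −1 (mod 41).
By Euler's criterion 22 is a quadratic non-residue mod 41: no n satisfies n² ≡ 22 (mod 41).

There is no such integer.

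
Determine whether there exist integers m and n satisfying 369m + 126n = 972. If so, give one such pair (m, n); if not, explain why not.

m = 4, n = -4

Every value of 369m + 126n is a multiple of gcd(369, 126) = 9; since 9 ∣ 972, solutions exist.
Dividing through by 9 reduces the equation to 41m + 14n = 108.
Run the Euclidean algorithm on 41 and 14: 41 = 2·14 + 13, 14 = 1·13 + 1, 13 = 13·1 + 0.
Unwinding: 1 = 14 − 1·13 = 14 − (41 − 2·14) = −41 + 3·14, i.e. 41·(-1) + 14·3 = 1.
Multiplying through by 108: m = (-1)·108 = -108, n = 3·108 = 324 is a solution.
The general solution is m = -108 + 14k, n = 324 − 41k; taking k = 8 gives the smaller pair m = 4, n = -4.
Check: 369·4 + 126·(-4) = 1476 − 504 = 972. ✓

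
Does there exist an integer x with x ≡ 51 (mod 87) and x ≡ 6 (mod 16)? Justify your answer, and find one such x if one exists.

x = 486

The moduli 87 and 16 are coprime, so by the Chinese Remainder Theorem a unique solution modulo 1392 exists.
Any solution of the first congruence is x = 51 + 87t; substituting into the second, 87t ≡ 6 − 51 ≡ 3 (mod 16).
87 ≡ 7 (mod 16), so this reads 7t ≡ 3 (mod 16). Invert 7 mod 16 by the Euclidean algorithm: 16 = 2·7 + 2, 7 = 3·2 + 1, 2 = 2·1 + 0; back-substituting, 1 = 7 − 3·2 = 7 − 3·(16 − 2·7) = −3·16 + 7·7. Hence 7·7 ≡ 1, so 7⁻¹ ≡ 7 (mod 16).
Multiplying by 7: t ≡ 7·3 = 21 ≡ 5 (mod 16).
With t = 5: x = 51 + 87·5 = 486.
Verify: 486 = 5·87 + 51 and 486 = 30·16 + 6. ✓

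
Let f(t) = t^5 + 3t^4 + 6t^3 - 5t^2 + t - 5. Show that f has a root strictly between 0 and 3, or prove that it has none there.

Such a root exists.

f(0) = -5 and f(3) = 601, which have opposite signs.
f is continuous everywhere (it is a polynomial), in particular on [0, 3].
By the Intermediate Value Theorem f must vanish at some point of (0, 3).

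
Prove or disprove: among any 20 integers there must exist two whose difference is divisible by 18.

Yes.

There are exactly 18 possible remainders on division by 18.
Placing 20 integers into 18 classes, some class receives at least two — say a and b.
Then a ≡ b (mod 18), i.e. 18 ∣ (a − b).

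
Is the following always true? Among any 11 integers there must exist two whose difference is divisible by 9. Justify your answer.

There are exactly 9 possible remainders on division by 9.
With 11 integers and only 9 classes, the pigeonhole principle forces two of them, say a and b, into the same class.
Then a ≡ b (mod 9), i.e. 9 ∣ (a − b).

Yes.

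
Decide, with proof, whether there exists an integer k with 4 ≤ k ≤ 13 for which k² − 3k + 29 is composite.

At k = 11: 11² − 3·11 + 29 = 117 = 3·39, which is composite.

k = 11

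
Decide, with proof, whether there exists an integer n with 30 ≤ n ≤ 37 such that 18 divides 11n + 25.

Try n = 37: 11·37 + 25 = 432 = 24·18, which is divisible by 18.

n = 37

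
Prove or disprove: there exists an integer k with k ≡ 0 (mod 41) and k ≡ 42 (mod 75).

gcd(41, 75) = 1, so the Chinese Remainder Theorem guarantees exactly one residue class mod 3075 satisfying both.
Write k = 0 + 41t and require 0 + 41t ≡ 42 (mod 75), i.e. 41t ≡ 42 (mod 75).
Since 41·11 = 451 = 6·75 + 1, the inverse of 41 mod 75 is 11.
Multiplying by 11: t ≡ 11·42 = 462 ≡ 12 (mod 75).
With t = 12: k = 0 + 41·12 = 492.
Indeed 492 ≡ 0 (mod 41) and 492 ≡ 42 (mod 75).

k = 492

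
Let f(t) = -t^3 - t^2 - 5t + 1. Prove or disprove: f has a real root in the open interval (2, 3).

Evaluate at the endpoints: f(2) = -21, f(3) = -50 — same sign (negative).
f'(t) = -3t^2 - 2t - 5 has discriminant (-2)² − 4·(-3)·(-5) = -56 < 0, so f' has no real roots and is negative for every real t.
So f is strictly decreasing; between 2 and 3 its values lie between f(2) = -21 and f(3) = -50, all negative. Therefore f has no root in (2, 3).

No.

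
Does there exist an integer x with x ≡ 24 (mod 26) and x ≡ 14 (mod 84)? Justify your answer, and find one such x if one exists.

x = 518

Here gcd(26, 84) = 2, and both 24 and 14 leave remainder 0 mod 2, so the system is consistent.
Put x = 24 + 26t, so we need 26t ≡ 74 (mod 84), equivalently (divide by 2) 13t ≡ 37 (mod 42).
Note 13·13 = 169 ≡ 1 (mod 42) (as 169 − 1 = 4·42), so 13⁻¹ ≡ 13.
Therefore t ≡ 13·37 = 481 ≡ 19 (mod 42).
Then x = 24 + 26·19 = 518.
Verify: 518 = 19·26 + 24 and 518 = 6·84 + 14. ✓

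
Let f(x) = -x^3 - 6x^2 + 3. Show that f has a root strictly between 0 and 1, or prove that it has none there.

Yes, f has a root in the interval.

f(0) = 3 and f(1) = -4, which have opposite signs.
f is continuous everywhere (it is a polynomial), in particular on [0, 1].
By the Intermediate Value Theorem, f takes the value 0 somewhere in the open interval.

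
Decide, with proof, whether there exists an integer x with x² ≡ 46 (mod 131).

x = 35 works: 35² = 1225, and 1225 − 46 = 1179 = 9·131.

x = 35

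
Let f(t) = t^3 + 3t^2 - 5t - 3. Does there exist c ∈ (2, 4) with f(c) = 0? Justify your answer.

No such root exists.

f(2) = 7 and f(4) = 89, both positive, so a sign-change argument is unavailable; we show f keeps this sign on the whole interval.
Substitute t = 2 + u, where 0 < u < 2 on the interval. Expanding, f(2 + u) = u^3 + 9u^2 + 19u + 7.
All 4 nonzero coefficients of this polynomial in u are positive; hence for u > 0 the value is a sum of positive terms (the constant 7 among them).
So f is strictly positive on (2, 4); no root exists in the interval.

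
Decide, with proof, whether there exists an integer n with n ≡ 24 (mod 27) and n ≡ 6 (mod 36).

n = 78

gcd(27, 36) = 9. A simultaneous solution exists iff 24 ≡ 6 (mod 9); here 24 mod 9 = 6 = 6 mod 9, so it does.
Step through n = 24, 24 + 27, 24 + 2·27, …: the values 24, 51, 78 reduce mod 36 to 24, 15, 6. The value 78 hits 6.
Verify: 78 = 2·27 + 24 and 78 = 2·36 + 6. ✓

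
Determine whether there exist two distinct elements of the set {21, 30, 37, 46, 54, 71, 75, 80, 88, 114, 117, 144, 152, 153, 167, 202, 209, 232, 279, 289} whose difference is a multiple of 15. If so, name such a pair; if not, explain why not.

Both 30 and 75 leave remainder 0 on division by 15; their difference 45 = 3·15 is a multiple of 15.

Yes: 30 and 75.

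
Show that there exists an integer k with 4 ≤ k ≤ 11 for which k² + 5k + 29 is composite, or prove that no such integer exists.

k = 8

At k = 8: 8² + 5·8 + 29 = 133 = 7·19, which is composite.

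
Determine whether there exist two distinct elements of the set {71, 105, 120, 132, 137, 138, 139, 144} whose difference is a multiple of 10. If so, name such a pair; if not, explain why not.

Reduce each element modulo 10: 71↦1, 105↦5, 120↦0, 132↦2, 137↦7, 138↦8, 139↦9, 144↦4.
All 8 residues are distinct, so no two elements differ by a multiple of 10.

No, no such pair exists.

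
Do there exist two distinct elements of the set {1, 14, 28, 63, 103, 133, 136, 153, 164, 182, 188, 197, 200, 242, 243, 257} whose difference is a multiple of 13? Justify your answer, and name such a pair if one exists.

The pair (1, 14) works.

Both 1 and 14 leave remainder 1 on division by 13; their difference 13 = 1·13 is a multiple of 13.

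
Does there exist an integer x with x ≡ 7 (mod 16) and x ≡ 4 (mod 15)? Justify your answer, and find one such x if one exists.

Since 16 and 15 share no common factor, CRT says the pair of congruences has a solution (unique mod 240).
Write x = 7 + 16t and require 7 + 16t ≡ 4 (mod 15), i.e. 16t ≡ 12 (mod 15).
16 ≡ 1 (mod 15), so this reads 1t ≡ 12 (mod 15). So t ≡ 12 (mod 15).
With t = 12: x = 7 + 16·12 = 199.
Verify: 199 = 12·16 + 7 and 199 = 13·15 + 4. ✓

x = 199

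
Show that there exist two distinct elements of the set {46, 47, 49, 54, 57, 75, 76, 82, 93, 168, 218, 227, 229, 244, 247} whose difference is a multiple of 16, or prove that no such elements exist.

Two integers differ by a multiple of 16 exactly when they have the same residue mod 16. The residues are 46↦14, 47↦15, 49↦1, 54↦6, 57↦9, 75↦11, 76↦12, 82↦2, 93↦13, 168↦8, 218↦10, 227↦3, 229↦5, 244↦4, 247↦7.
These 15 residues are pairwise different, hence no difference of two elements is divisible by 16.

No such pair exists.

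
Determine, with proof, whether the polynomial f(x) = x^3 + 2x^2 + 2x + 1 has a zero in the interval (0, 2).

No.

f(0) = 1 and f(2) = 21, both positive.
The derivative f'(x) = 3x^2 + 4x + 2 is a quadratic with discriminant 4² − 4·3·2 = -8 < 0; it never vanishes, so it is always positive (sign of the leading coefficient).
Hence f is strictly increasing on ℝ, and in particular on [0, 2]. A strictly monotone function with same-sign endpoint values stays positive on the whole interval, so f has no zero in (0, 2).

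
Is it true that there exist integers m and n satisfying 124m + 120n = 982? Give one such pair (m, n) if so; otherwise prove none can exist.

No, no such integers exist.

gcd(124, 120) = 4, so every integer of the form 124m + 120n is a multiple of 4.
But 982 is not a multiple of 4 (it leaves remainder 2).
So the equation is unsolvable over ℤ.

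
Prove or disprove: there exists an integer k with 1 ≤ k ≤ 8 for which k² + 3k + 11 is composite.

At k = 7: 7² + 3·7 + 11 = 81 = 3·27, which is composite.

k = 7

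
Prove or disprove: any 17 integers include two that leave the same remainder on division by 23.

No; for instance {95, 96, 97, 98, 99, 100, 101, 102, 103, 104, 105, 106, 107, 108, 109, 110, 111} is a counterexample.

Try 17 consecutive integers, 95, 96, …, 111. Their remainders mod 23 are 3, 4, 5, 6, 7, 8, 9, 10, 11, 12, 13, 14, 15, 16, 17, 18, 19 — pairwise different, as any 17 ≤ 23 consecutive integers have distinct residues.
So no two of them leave the same remainder on division by 23; the claim fails for this set.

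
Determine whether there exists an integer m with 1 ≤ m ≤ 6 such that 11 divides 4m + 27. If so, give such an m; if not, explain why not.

At m = 1, 4·1 + 27 = 31 ≡ 9 (mod 11), and each step in m adds 4, giving residues 9, 2, 6, 10, 3, 7 for m = 1, 2, …, 6.
The residue 0 does not occur, so no m in [1, 6] makes 4m + 27 a multiple of 11.

No such integer m in that range exists.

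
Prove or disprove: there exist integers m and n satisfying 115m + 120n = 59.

Any value of 115m + 120n is a multiple of gcd(115, 120) = 5.
However 59 leaves remainder 4 on division by 5.
Hence no integers m, n satisfy the equation.

No such integers exist.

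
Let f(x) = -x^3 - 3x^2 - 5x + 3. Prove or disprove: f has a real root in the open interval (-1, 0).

Evaluate at the endpoints: f(-1) = 6, f(0) = 3 — same sign (positive).
The derivative f'(x) = -3x^2 - 6x - 5 is a quadratic with discriminant (-6)² − 4·(-3)·(-5) = -24 < 0; it never vanishes, so it is always negative (sign of the leading coefficient).
So f is strictly decreasing; between -1 and 0 its values lie between f(-1) = 6 and f(0) = 3, all positive. Therefore f has no root in (-1, 0).

No.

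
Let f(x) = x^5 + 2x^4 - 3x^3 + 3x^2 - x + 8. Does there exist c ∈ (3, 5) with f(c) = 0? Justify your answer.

The endpoint values f(3) = 356 and f(5) = 4078 are both positive. Claim: f(x) > 0 for every x in (3, 5).
Substitute x = 3 + u, where 0 < u < 2 on the interval. Expanding, f(3 + u) = u^5 + 17u^4 + 111u^3 + 354u^2 + 557u + 356.
The nonzero coefficients here are all positive, so for u > 0 every term is positive (or zero), and the constant term 356 is strictly positive.
So f is strictly positive on (3, 5); no root exists in the interval.

No.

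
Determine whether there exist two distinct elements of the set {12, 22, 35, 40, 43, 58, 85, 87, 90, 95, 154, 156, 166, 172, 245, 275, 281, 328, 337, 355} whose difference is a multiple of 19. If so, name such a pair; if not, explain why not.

The pair (40, 154) works.

Reduce each element mod 19: 12↦12, 22↦3, 35↦16, 40↦2, 43↦5, 58↦1, 85↦9, 87↦11, 90↦14, 95↦0, 154↦2, 156↦4, 166↦14, 172↦1, 245↦17, 275↦9, 281↦15, 328↦5, 337↦14, 355↦13. The residue 2 repeats (at 40 and 154), and 154 − 40 = 114 = 6·19.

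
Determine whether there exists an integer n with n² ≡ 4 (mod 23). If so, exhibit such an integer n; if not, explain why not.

n = 21

n = 21 works: 21² = 441, and 441 − 4 = 437 = 19·23.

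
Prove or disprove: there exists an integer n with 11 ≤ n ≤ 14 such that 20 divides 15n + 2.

For n = 11, 12, 13, 14 the values of 15n + 2 modulo 20 are 7, 2, 17, 12 respectively.
The residue 0 does not occur, so no n in [11, 14] makes 15n + 2 a multiple of 20.

No, no such integer n in that range exists.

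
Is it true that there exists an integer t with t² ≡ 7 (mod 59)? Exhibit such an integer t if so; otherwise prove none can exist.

t = 40

Take t = 40. Then 40² = 1600 = 27·59 + 7, so 40² ≡ 7 (mod 59).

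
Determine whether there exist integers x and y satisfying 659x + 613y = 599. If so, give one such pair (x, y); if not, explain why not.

x = 53, y = -56

659 and 613 are coprime, so 659x + 613y ranges over all of ℤ.
Run the Euclidean algorithm on 659 and 613: 659 = 1·613 + 46, 613 = 13·46 + 15, 46 = 3·15 + 1, 15 = 15·1 + 0.
Back-substituting, 1 = 46 − 3·15 = 46 − 3·(613 − 13·46) = −3·613 + 40·46 = −3·613 + 40·(659 − 1·613) = 40·659 − 43·613; that is, 659·40 + 613·(-43) = 1.
Multiplying through by 599: x = 40·599 = 23960, y = (-43)·599 = -25757 is a solution.
Subtracting 39·613 from x and adding 39·659 to y gives the tidier solution (53, -56).
Check: 659·53 + 613·(-56) = 34927 − 34328 = 599. ✓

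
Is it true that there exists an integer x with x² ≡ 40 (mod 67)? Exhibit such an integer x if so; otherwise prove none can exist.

x = 43 works: 43² = 1849, and 1849 − 40 = 1809 = 27·67.

x = 43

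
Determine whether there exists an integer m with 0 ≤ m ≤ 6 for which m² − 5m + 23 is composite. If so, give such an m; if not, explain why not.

The values for m = 0, 1, …, 6 are 23, 19, 17, 17, 19, 23, 29, and each of these is prime.
So no value in the range makes the expression composite.

No, no such integer m in that range exists.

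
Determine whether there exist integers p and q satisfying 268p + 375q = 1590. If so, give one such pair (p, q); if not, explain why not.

268 and 375 are coprime, so 268p + 375q ranges over all of ℤ.
Dividing repeatedly: 375 = 1·268 + 107, 268 = 2·107 + 54, 107 = 1·54 + 53, 54 = 1·53 + 1, 53 = 53·1 + 0.
Back-substituting, 1 = 54 − 1·53 = 54 − (107 − 1·54) = −107 + 2·54 = −107 + 2·(268 − 2·107) = 2·268 − 5·107 = 2·268 − 5·(375 − 1·268) = −5·375 + 7·268; that is, 268·7 + 375·(-5) = 1.
Times 1590: 268·11130 + 375·(-7950) = 1590, so (11130, -7950) solves it.
Shifting by a multiple of (375, −268) keeps it a solution: p = 11130 − 29·375 = 255, q = -7950 + 29·268 = -178.
Indeed 268·255 + 375·(-178) = 68340 − 66750 = 1590.

p = 255, q = -178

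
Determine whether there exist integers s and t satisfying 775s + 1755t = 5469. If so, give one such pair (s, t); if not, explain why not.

There are no such integers.

Any value of 775s + 1755t is a multiple of gcd(775, 1755) = 5.
But 5469 is not a multiple of 5 (it leaves remainder 4).
So the equation is unsolvable over ℤ.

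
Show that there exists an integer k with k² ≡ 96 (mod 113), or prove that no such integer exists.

No, no such integer exists.

113 is prime, so by Euler's criterion 96 is a square mod 113 iff 96^((113−1)/2) = 96^56 ≡ 1 (mod 113).
Repeated squaring mod 113: 96^2 = 9216 ≡ 63; 96^4 ≡ 63² = 3969 ≡ 14; 96^8 ≡ 14² = 196 ≡ 83; 96^16 ≡ 83² = 6889 ≡ 109; 96^32 ≡ 109² = 11881 ≡ 16.
Since 56 = 32 + 16 + 8, 96^56 ≡ 16 · 109 · 83; multiplying out mod 113: 16·109 = 1744 ≡ 49, then 49·83 = 4067 ≡ 112. Thus 96^56 ≡ 112 ≡ −1 (mod 113).
By Euler's criterion 96 is a quadratic non-residue mod 113: no k satisfies k² ≡ 96 (mod 113).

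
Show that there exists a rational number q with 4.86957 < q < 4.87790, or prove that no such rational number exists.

Scale by 8: the interval becomes (38.95656, 39.02320), which contains the integer 39.
So q = 39/8 works: it is a ratio of integers, and dividing 8·4.86957 < 39 < 8·4.87790 through by 8 gives 4.86957 < 39/8 < 4.87790.

q = 39/8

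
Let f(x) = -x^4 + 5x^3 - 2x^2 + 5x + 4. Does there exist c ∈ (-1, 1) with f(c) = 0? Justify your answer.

Yes, f has a root in the interval.

f(-1) = -9 and f(1) = 11, which have opposite signs.
f is continuous everywhere (it is a polynomial), in particular on [-1, 1].
So by the Intermediate Value Theorem there is a c strictly between -1 and 1 with f(c) = 0.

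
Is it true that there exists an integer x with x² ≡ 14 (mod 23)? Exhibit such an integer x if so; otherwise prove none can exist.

There is no such integer.

23 is prime, so by Euler's criterion 14 is a square mod 23 iff 14^((23−1)/2) = 14^11 ≡ 1 (mod 23).
Squaring successively (mod 23): 14^2 = 196 ≡ 12; 14^4 ≡ 12² = 144 ≡ 6; 14^8 ≡ 6² = 36 ≡ 13.
Since 11 = 8 + 2 + 1, 14^11 ≡ 13 · 12 · 14; multiplying out mod 23: 13·12 = 156 ≡ 18, then 18·14 = 252 ≡ 22. Thus 14^11 ≡ 22 ≡ −1 (mod 23).
The value −1 means 14 is a non-residue modulo 23, so x² ≡ 14 (mod 23) is impossible.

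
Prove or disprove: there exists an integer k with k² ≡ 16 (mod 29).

k = 4

Take k = 4. Then 4² = 16, and since 0 ≤ 16 < 29 this is already reduced: 4² ≡ 16 (mod 29).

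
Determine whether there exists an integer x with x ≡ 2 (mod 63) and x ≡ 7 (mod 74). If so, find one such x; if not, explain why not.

The moduli 63 and 74 are coprime, so by the Chinese Remainder Theorem a unique solution modulo 4662 exists.
Any solution of the first congruence is x = 2 + 63t; substituting into the second, 63t ≡ 7 − 2 ≡ 5 (mod 74).
To invert 63 modulo 74: 74 = 1·63 + 11, 63 = 5·11 + 8, 11 = 1·8 + 3, 8 = 2·3 + 2, 3 = 1·2 + 1, 2 = 2·1 + 0, and unwinding, 1 = 3 − 1·2 = 3 − (8 − 2·3) = −8 + 3·3 = −8 + 3·(11 − 1·8) = 3·11 − 4·8 = 3·11 − 4·(63 − 5·11) = −4·63 + 23·11 = −4·63 + 23·(74 − 1·63) = 23·74 − 27·63. Thus 63⁻¹ ≡ -27 ≡ 47 (mod 74).
Multiplying by 47: t ≡ 47·5 = 235 ≡ 13 (mod 74).
With t = 13: x = 2 + 63·13 = 821.
Indeed 821 ≡ 2 (mod 63) and 821 ≡ 7 (mod 74).

x = 821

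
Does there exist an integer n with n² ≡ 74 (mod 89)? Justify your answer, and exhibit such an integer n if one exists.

89 is prime, so by Euler's criterion 74 is a square mod 89 iff 74^((89−1)/2) = 74^44 ≡ 1 (mod 89).
Repeated squaring mod 89: 74^2 = 5476 ≡ 47; 74^4 ≡ 47² = 2209 ≡ 73; 74^8 ≡ 73² = 5329 ≡ 78; 74^16 ≡ 78² = 6084 ≡ 32; 74^32 ≡ 32² = 1024 ≡ 45.
Since 44 = 32 + 8 + 4, 74^44 ≡ 45 · 78 · 73; multiplying out mod 89: 45·78 = 3510 ≡ 39, then 39·73 = 2847 ≡ 88. Thus 74^44 ≡ 88 ≡ −1 (mod 89).
The value −1 means 74 is a non-residue modulo 89, so n² ≡ 74 (mod 89) is impossible.

No, no such integer exists.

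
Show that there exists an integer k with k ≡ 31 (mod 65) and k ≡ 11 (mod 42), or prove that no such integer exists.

k = 2111

Since 65 and 42 share no common factor, CRT says the pair of congruences has a solution (unique mod 2730).
Write k = 31 + 65t and require 31 + 65t ≡ 11 (mod 42), i.e. 65t ≡ 22 (mod 42).
65 ≡ 23 (mod 42), so this reads 23t ≡ 22 (mod 42). To invert 23 modulo 42: 42 = 1·23 + 19, 23 = 1·19 + 4, 19 = 4·4 + 3, 4 = 1·3 + 1, 3 = 3·1 + 0, and unwinding, 1 = 4 − 1·3 = 4 − (19 − 4·4) = −19 + 5·4 = −19 + 5·(23 − 1·19) = 5·23 − 6·19 = 5·23 − 6·(42 − 1·23) = −6·42 + 11·23. Thus 23⁻¹ ≡ 11 (mod 42).
Multiplying by 11: t ≡ 11·22 = 242 ≡ 32 (mod 42).
With t = 32: k = 31 + 65·32 = 2111.
Indeed 2111 ≡ 31 (mod 65) and 2111 ≡ 11 (mod 42).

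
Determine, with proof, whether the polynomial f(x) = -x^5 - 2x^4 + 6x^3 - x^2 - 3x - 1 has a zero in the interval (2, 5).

f has no root in that interval.

The endpoint values f(2) = -27 and f(5) = -3666 are both negative. Claim: f(x) < 0 for every x in (2, 5).
Shift to the endpoint 2: with x = 2 + u (0 < u < 3), one computes f(2 + u) = -u^5 - 12u^4 - 50u^3 - 93u^2 - 79u - 27.
All 6 nonzero coefficients of this polynomial in u are negative; hence for u > 0 the value is a sum of negative terms (the constant -27 among them).
So f is strictly negative on (2, 5); no root exists in the interval.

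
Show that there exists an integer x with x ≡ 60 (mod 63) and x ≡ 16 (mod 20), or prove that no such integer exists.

gcd(63, 20) = 1, so the Chinese Remainder Theorem guarantees exactly one residue class mod 1260 satisfying both.
Any solution of the first congruence is x = 60 + 63t; substituting into the second, 63t ≡ 16 − 60 ≡ 16 (mod 20).
63 ≡ 3 (mod 20), so this reads 3t ≡ 16 (mod 20). Invert 3 mod 20 by the Euclidean algorithm: 20 = 6·3 + 2, 3 = 1·2 + 1, 2 = 2·1 + 0; back-substituting, 1 = 3 − 1·2 = 3 − (20 − 6·3) = −20 + 7·3. Hence 3·7 ≡ 1, so 3⁻¹ ≡ 7 (mod 20).
Multiplying by 7: t ≡ 7·16 = 112 ≡ 12 (mod 20).
Taking t = 12 gives x = 60 + 63·12 = 816.
Verify: 816 = 12·63 + 60 and 816 = 40·20 + 16. ✓

x = 816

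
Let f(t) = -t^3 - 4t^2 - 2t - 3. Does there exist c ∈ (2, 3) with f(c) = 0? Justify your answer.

f has no root in that interval.

The endpoint values f(2) = -31 and f(3) = -72 are both negative. Claim: f(t) < 0 for every t in (2, 3).
Shift to the endpoint 2: with t = 2 + u (0 < u < 1), one computes f(2 + u) = -u^3 - 10u^2 - 30u - 31.
The nonzero coefficients here are all negative, so for u > 0 every term is negative (or zero), and the constant term -31 is strictly negative.
So f is strictly negative on (2, 3); no root exists in the interval.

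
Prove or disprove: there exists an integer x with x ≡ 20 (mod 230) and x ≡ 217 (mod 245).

There is no such integer.

Reduce both congruences modulo 5, which divides 230 and 245: they say x ≡ 20 (mod 5) and x ≡ 217 (mod 5).
However 20 ≡ 0 and 217 ≡ 2 (mod 5), and 0 ≠ 2.
So no integer satisfies both congruences.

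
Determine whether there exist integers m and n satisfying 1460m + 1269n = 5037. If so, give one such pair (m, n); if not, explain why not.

1460 and 1269 are coprime, so 1460m + 1269n ranges over all of ℤ.
Run the Euclidean algorithm on 1460 and 1269: 1460 = 1·1269 + 191, 1269 = 6·191 + 123, 191 = 1·123 + 68, 123 = 1·68 + 55, 68 = 1·55 + 13, 55 = 4·13 + 3, 13 = 4·3 + 1, 3 = 3·1 + 0.
Working back up the chain: 1 = 13 − 4·3 = 13 − 4·(55 − 4·13) = −4·55 + 17·13 = −4·55 + 17·(68 − 1·55) = 17·68 − 21·55 = 17·68 − 21·(123 − 1·68) = −21·123 + 38·68 = −21·123 + 38·(191 − 1·123) = 38·191 − 59·123 = 38·191 − 59·(1269 − 6·191) = −59·1269 + 392·191 = −59·1269 + 392·(1460 − 1·1269) = 392·1460 − 451·1269. So 1460·392 + 1269·(-451) = 1.
Scaling by 5037 gives the particular solution (m, n) = (1974504, -2271687).
Subtracting 1555·1269 from m and adding 1555·1460 to n gives the tidier solution (1209, -1387).
Indeed 1460·1209 + 1269·(-1387) = 1765140 − 1760103 = 5037.

m = 1209, n = -1387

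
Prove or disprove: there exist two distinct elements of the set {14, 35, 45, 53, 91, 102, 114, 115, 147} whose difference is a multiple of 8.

Yes: 14 and 102.

14 mod 8 = 6 and 102 mod 8 = 6, so 102 − 14 = 88 = 11·8.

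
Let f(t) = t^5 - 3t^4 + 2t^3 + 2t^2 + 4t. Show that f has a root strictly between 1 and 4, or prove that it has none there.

f(1) = 6 and f(4) = 432, both positive, so a sign-change argument is unavailable; we show f keeps this sign on the whole interval.
Substitute t = 1 + u, where 0 < u < 3 on the interval. Expanding, f(1 + u) = u^5 + 2u^4 + 7u + 6.
All 4 nonzero coefficients of this polynomial in u are positive; hence for u > 0 the value is a sum of positive terms (the constant 6 among them).
So f is strictly positive on (1, 4); no root exists in the interval.

No such root exists.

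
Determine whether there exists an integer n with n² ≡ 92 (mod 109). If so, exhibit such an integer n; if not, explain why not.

No, no such integer exists.

Apply Euler's criterion with the prime 109: 92 is a quadratic residue iff 92^54 ≡ 1 (mod 109), and a non-residue iff it is ≡ −1.
Repeated squaring mod 109: 92^2 = 8464 ≡ 71; 92^4 ≡ 71² = 5041 ≡ 27; 92^8 ≡ 27² = 729 ≡ 75; 92^16 ≡ 75² = 5625 ≡ 66; 92^32 ≡ 66² = 4356 ≡ 105.
Since 54 = 32 + 16 + 4 + 2, 92^54 ≡ 105 · 66 · 27 · 71; multiplying out mod 109: 105·66 = 6930 ≡ 63, then 63·27 = 1701 ≡ 66, then 66·71 = 4686 ≡ 108. Thus 92^54 ≡ 108 ≡ −1 (mod 109).
By Euler's criterion 92 is a quadratic non-residue mod 109: no n satisfies n² ≡ 92 (mod 109).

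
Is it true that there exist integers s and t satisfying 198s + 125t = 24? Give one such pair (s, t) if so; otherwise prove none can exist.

s = 38, t = -60

198 and 125 are coprime, so 198s + 125t ranges over all of ℤ.
Run the Euclidean algorithm on 198 and 125: 198 = 1·125 + 73, 125 = 1·73 + 52, 73 = 1·52 + 21, 52 = 2·21 + 10, 21 = 2·10 + 1, 10 = 10·1 + 0.
Working back up the chain: 1 = 21 − 2·10 = 21 − 2·(52 − 2·21) = −2·52 + 5·21 = −2·52 + 5·(73 − 1·52) = 5·73 − 7·52 = 5·73 − 7·(125 − 1·73) = −7·125 + 12·73 = −7·125 + 12·(198 − 1·125) = 12·198 − 19·125. So 198·12 + 125·(-19) = 1.
Times 24: 198·288 + 125·(-456) = 24, so (288, -456) solves it.
Subtracting 2·125 from s and adding 2·198 to t gives the tidier solution (38, -60).
Check: 198·38 + 125·(-60) = 7524 − 7500 = 24. ✓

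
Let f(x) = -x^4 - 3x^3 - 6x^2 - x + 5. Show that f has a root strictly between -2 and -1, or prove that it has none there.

Yes, f has a root in the interval.

f(-2) = -9 and f(-1) = 2, which have opposite signs.
As a polynomial, f is continuous on every closed interval.
By the Intermediate Value Theorem f must vanish at some point of (-2, -1).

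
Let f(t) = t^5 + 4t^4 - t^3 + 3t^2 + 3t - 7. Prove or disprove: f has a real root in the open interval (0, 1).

Such a root exists.

f(0) = -7 and f(1) = 3, which have opposite signs.
As a polynomial, f is continuous on every closed interval.
By the Intermediate Value Theorem f must vanish at some point of (0, 1).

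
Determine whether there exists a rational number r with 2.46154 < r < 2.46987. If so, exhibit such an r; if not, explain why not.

r = 37/15

Multiplying by 15: 15·2.46154 = 36.92310 and 15·2.46987 = 37.04805, so the integer 37 lies strictly between them.
Dividing back, 2.46154 < 37/15 < 2.46987, and 37/15 is rational.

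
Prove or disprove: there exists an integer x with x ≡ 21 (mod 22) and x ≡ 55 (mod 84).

Here gcd(22, 84) = 2, and both 21 and 55 leave remainder 1 mod 2, so the system is consistent.
Write x = 21 + 22t. Then 22t ≡ 55 − 21 ≡ 34 (mod 84); dividing through by 2 gives 11t ≡ 17 (mod 42).
Invert 11 mod 42 by the Euclidean algorithm: 42 = 3·11 + 9, 11 = 1·9 + 2, 9 = 4·2 + 1, 2 = 2·1 + 0; back-substituting, 1 = 9 − 4·2 = 9 − 4·(11 − 1·9) = −4·11 + 5·9 = −4·11 + 5·(42 − 3·11) = 5·42 − 19·11. Hence 11·(-19) ≡ 1, so 11⁻¹ ≡ -19 ≡ 23 (mod 42).
Multiplying by 23: t ≡ 23·17 = 391 ≡ 13 (mod 42).
Then x = 21 + 22·13 = 307.
Verify: 307 = 13·22 + 21 and 307 = 3·84 + 55. ✓

x = 307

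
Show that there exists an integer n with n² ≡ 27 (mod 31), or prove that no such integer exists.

No, no such integer exists.

Apply Euler's criterion with the prime 31: 27 is a quadratic residue iff 27^15 ≡ 1 (mod 31), and a non-residue iff it is ≡ −1.
Squaring successively (mod 31): 27^2 = 729 ≡ 16; 27^4 ≡ 16² = 256 ≡ 8; 27^8 ≡ 8² = 64 ≡ 2.
Since 15 = 8 + 4 + 2 + 1, 27^15 ≡ 2 · 8 · 16 · 27; multiplying out mod 31: 2·8 = 16 ≡ 16, then 16·16 = 256 ≡ 8, then 8·27 = 216 ≡ 30. Thus 27^15 ≡ 30 ≡ −1 (mod 31).
The value −1 means 27 is a non-residue modulo 31, so n² ≡ 27 (mod 31) is impossible.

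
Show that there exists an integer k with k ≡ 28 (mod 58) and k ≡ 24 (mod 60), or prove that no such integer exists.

k = 144

gcd(58, 60) = 2. A simultaneous solution exists iff 28 ≡ 24 (mod 2); here 28 mod 2 = 0 = 24 mod 2, so it does.
Step through k = 28, 28 + 58, 28 + 2·58, …: the values 28, 86, 144 reduce mod 60 to 28, 26, 24. The value 144 hits 24.
Verify: 144 = 2·58 + 28 and 144 = 2·60 + 24. ✓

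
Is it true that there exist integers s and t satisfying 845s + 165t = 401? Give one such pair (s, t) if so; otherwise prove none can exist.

No such integers exist.

Both 845 and 165 are divisible by gcd(845, 165) = 5, hence so is any combination 845s + 165t.
But 401 = 5·80 + 1, so 5 ∤ 401.
Hence no integers s, t satisfy the equation.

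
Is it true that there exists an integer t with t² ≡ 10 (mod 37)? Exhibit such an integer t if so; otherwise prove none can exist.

t = 11

t = 11 works: 11² = 121, and 121 − 10 = 111 = 3·37.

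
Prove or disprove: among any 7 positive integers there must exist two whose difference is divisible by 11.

Try 7 consecutive integers, 54, 55, …, 60. Their remainders mod 11 are 10, 0, 1, 2, 3, 4, 5 — pairwise different, as any 7 ≤ 11 consecutive integers have distinct residues.
The differences between them range over 1, …, 6, none of which is divisible by 11.

No; for instance {54, 55, 56, 57, 58, 59, 60} is a counterexample.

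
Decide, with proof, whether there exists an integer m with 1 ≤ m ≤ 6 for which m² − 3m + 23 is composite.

At m = 4: 4² − 3·4 + 23 = 27 = 3·9, which is composite.

m = 4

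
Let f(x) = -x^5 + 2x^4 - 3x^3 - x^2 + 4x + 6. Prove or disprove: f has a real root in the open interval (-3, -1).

f has no root in that interval.

The endpoint values f(-3) = 471 and f(-1) = 7 are both positive. Claim: f(x) > 0 for every x in (-3, -1).
Shift to the endpoint -1: with x = -1 − u (0 < u < 2), one computes f(-1 − u) = u^5 + 7u^4 + 21u^3 + 30u^2 + 16u + 7.
All 6 nonzero coefficients of this polynomial in u are positive; hence for u > 0 the value is a sum of positive terms (the constant 7 among them).
So f is strictly positive on (-3, -1); no root exists in the interval.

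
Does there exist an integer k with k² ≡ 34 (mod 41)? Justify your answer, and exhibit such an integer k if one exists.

41 is prime, so by Euler's criterion 34 is a square mod 41 iff 34^((41−1)/2) = 34^20 ≡ 1 (mod 41).
Repeated squaring mod 41: 34^2 = 1156 ≡ 8; 34^4 ≡ 8² = 64 ≡ 23; 34^8 ≡ 23² = 529 ≡ 37; 34^16 ≡ 37² = 1369 ≡ 16.
Since 20 = 16 + 4, 34^20 ≡ 16 · 23; multiplying out mod 41: 16·23 = 368 ≡ 40. Thus 34^20 ≡ 40 ≡ −1 (mod 41).
By Euler's criterion 34 is a quadratic non-residue mod 41: no k satisfies k² ≡ 34 (mod 41).

There is no such integer.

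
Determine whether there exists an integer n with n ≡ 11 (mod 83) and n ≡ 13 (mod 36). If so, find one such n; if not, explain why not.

n = 841

Since 83 and 36 share no common factor, CRT says the pair of congruences has a solution (unique mod 2988).
Write n = 11 + 83t and require 11 + 83t ≡ 13 (mod 36), i.e. 83t ≡ 2 (mod 36).
83 ≡ 11 (mod 36), so this reads 11t ≡ 2 (mod 36). Note 11·23 = 253 ≡ 1 (mod 36) (as 253 − 1 = 7·36), so 11⁻¹ ≡ 23.
Therefore t ≡ 23·2 = 46 ≡ 10 (mod 36).
With t = 10: n = 11 + 83·10 = 841.
Verify: 841 = 10·83 + 11 and 841 = 23·36 + 13. ✓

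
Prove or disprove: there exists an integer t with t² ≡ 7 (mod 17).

There is no such integer.

Squares mod 17 repeat after t = 8 (as (−t)² = t²); for t = 0..8 they are 0, 1, 4, 9, 16, 8, 2, 15, 13.
The set of squares mod 17 is therefore {0, 1, 2, 4, 8, 9, 13, 15, 16}, which does not contain 7.
Hence no integer t has t² ≡ 7 (mod 17).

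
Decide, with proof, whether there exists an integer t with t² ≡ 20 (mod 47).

47 is prime, so by Euler's criterion 20 is a square mod 47 iff 20^((47−1)/2) = 20^23 ≡ 1 (mod 47).
Squaring successively (mod 47): 20^2 = 400 ≡ 24; 20^4 ≡ 24² = 576 ≡ 12; 20^8 ≡ 12² = 144 ≡ 3; 20^16 ≡ 3² = 9 ≡ 9.
Since 23 = 16 + 4 + 2 + 1, 20^23 ≡ 9 · 12 · 24 · 20; multiplying out mod 47: 9·12 = 108 ≡ 14, then 14·24 = 336 ≡ 7, then 7·20 = 140 ≡ 46. Thus 20^23 ≡ 46 ≡ −1 (mod 47).
By Euler's criterion 20 is a quadratic non-residue mod 47: no t satisfies t² ≡ 20 (mod 47).

There is no such integer.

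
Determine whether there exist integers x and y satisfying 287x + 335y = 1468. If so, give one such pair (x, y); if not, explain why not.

x = 109, y = -89

Since gcd(287, 335) = 1, every integer is an integer combination of 287 and 335.
Dividing repeatedly: 335 = 1·287 + 48, 287 = 5·48 + 47, 48 = 1·47 + 1, 47 = 47·1 + 0.
Back-substituting, 1 = 48 − 1·47 = 48 − (287 − 5·48) = −287 + 6·48 = −287 + 6·(335 − 1·287) = 6·335 − 7·287; that is, 287·(-7) + 335·6 = 1.
Scaling by 1468 gives the particular solution (x, y) = (-10276, 8808).
Shifting by a multiple of (335, −287) keeps it a solution: x = -10276 + 31·335 = 109, y = 8808 − 31·287 = -89.
Check: 287·109 + 335·(-89) = 31283 − 29815 = 1468. ✓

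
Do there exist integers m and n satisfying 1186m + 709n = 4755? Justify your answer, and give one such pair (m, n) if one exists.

1186 and 709 are coprime, so 1186m + 709n ranges over all of ℤ.
Run the Euclidean algorithm on 1186 and 709: 1186 = 1·709 + 477, 709 = 1·477 + 232, 477 = 2·232 + 13, 232 = 17·13 + 11, 13 = 1·11 + 2, 11 = 5·2 + 1, 2 = 2·1 + 0.
Unwinding: 1 = 11 − 5·2 = 11 − 5·(13 − 1·11) = −5·13 + 6·11 = −5·13 + 6·(232 − 17·13) = 6·232 − 107·13 = 6·232 − 107·(477 − 2·232) = −107·477 + 220·232 = −107·477 + 220·(709 − 1·477) = 220·709 − 327·477 = 220·709 − 327·(1186 − 1·709) = −327·1186 + 547·709, i.e. 1186·(-327) + 709·547 = 1.
Times 4755: 1186·(-1554885) + 709·2600985 = 4755, so (-1554885, 2600985) solves it.
Shifting by a multiple of (709, −1186) keeps it a solution: m = -1554885 + 2194·709 = 661, n = 2600985 − 2194·1186 = -1099.
Indeed 1186·661 + 709·(-1099) = 783946 − 779191 = 4755.

m = 661, n = -1099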